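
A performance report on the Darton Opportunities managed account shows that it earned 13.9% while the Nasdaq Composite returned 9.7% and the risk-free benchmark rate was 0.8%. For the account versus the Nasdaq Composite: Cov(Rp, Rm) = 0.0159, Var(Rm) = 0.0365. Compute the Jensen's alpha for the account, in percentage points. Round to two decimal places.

9.22

β = Cov / Var = 0.0159 / 0.0365 = 0.4356
E[R] = Rf + β(Rm − Rf) = 0.8% + 0.4356 × (9.7% − 0.8%) = 4.6768%
α = Rp − E[R] = 13.9% − 4.6768% = 9.2232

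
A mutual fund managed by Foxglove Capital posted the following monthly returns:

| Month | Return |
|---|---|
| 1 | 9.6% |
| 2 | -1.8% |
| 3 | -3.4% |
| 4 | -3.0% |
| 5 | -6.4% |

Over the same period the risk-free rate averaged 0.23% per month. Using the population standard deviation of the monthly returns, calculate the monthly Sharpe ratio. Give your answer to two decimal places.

r̄ = (9.6 − 1.8 − 3.4 − 3 − 6.4) / 5 = -1.0000%
Population σ = √[Σ(r − r̄)² / 5] = √[151.9200 / 5] = √30.3840 = 5.5122%
Sharpe = (r̄ − rf) / σ = (-1.0000 − 0.23) / 5.5122 = -1.2300 / 5.5122 = -0.2231

-0.22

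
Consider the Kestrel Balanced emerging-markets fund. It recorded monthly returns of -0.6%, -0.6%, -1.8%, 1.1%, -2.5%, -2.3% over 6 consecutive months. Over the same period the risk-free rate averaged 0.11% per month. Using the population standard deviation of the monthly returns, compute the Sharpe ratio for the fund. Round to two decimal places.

r̄ = (-0.6 − 0.6 − 1.8 + 1.1 − 2.5 − 2.3) / 6 = -6.70 / 6 = -1.1167%
Population std dev = √[9.2283 / 6] = 1.2402%
Sharpe = (r̄ − rf) / σ = (-1.1167 − 0.11) / 1.2402 = -1.2267 / 1.2402 = -0.9891

-0.99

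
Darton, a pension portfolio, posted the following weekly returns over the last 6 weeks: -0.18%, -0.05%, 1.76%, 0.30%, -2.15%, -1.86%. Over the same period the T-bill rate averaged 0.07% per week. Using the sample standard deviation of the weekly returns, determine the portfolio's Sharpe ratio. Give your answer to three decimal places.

r̄ = (-0.18 − 0.05 + 1.76 + 0.3 − 2.15 − 1.86) / 6 = -0.3633%
Σ(r − r̄)² = (-0.18 − (-0.3633))² + (-0.05 − (-0.3633))² + (1.76 − (-0.3633))² + … = 10.5125
σ = √[10.5125 / 5] = 1.4500%
Sharpe = (r̄ − rf) / σ = (-0.3633 − 0.07) / 1.4500 = -0.4333 / 1.4500 = -0.2988

-0.299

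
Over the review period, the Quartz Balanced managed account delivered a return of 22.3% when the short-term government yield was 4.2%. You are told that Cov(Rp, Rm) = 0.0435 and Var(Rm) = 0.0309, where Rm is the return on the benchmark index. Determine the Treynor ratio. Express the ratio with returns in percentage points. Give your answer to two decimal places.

β = Cov / Var = 0.0435 / 0.0309 = 1.4078
Treynor = (Rp − Rf) / β = (22.3% − 4.2%) / 1.4078 = 18.10 / 1.4078 = 12.8569

12.86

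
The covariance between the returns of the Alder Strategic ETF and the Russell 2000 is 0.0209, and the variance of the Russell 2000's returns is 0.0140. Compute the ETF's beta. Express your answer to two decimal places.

β = Cov(Rp, Rm) / Var(Rm) = 0.0209 / 0.0140 = 1.4929

1.49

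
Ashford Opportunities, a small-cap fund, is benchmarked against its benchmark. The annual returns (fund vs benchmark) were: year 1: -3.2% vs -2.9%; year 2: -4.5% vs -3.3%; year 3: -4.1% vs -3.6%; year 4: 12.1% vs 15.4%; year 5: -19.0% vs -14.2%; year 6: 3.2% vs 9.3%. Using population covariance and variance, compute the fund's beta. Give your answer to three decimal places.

0.945

r̄p = -2.5833%,  r̄m = 0.1167%
Cov = Σ(rp − r̄p)(rm − r̄m) / 6 = 87.7664
Var(rm) = Σ(rm − r̄m)² / 6 = 92.9114
β = Cov / Var = 87.7664 / 92.9114 = 0.9446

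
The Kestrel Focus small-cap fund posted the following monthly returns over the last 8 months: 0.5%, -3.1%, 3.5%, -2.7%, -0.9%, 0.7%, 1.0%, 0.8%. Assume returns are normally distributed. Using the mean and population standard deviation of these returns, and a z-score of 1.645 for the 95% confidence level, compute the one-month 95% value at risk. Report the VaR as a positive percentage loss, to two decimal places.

Mean return μ = -0.20 / 8 = -0.0250%
Σ(r − μ)² = 32.3350; population σ = √(32.3350/8) = 2.0104%
VaR = −(μ − z·σ) = −(-0.0250 − 1.645 × 2.0104) = −(-3.3321) = 3.3321%

3.33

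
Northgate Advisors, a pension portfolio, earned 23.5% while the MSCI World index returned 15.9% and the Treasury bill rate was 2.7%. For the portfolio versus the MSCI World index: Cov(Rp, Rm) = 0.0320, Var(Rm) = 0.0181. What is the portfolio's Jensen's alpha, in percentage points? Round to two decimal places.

-2.54

β = Cov / Var = 0.0320 / 0.0181 = 1.7680
E[R] = Rf + β(Rm − Rf) = 2.7% + 1.7680 × (15.9% − 2.7%) = 26.0376%
α = Rp − E[R] = 23.5% − 26.0376% = -2.5376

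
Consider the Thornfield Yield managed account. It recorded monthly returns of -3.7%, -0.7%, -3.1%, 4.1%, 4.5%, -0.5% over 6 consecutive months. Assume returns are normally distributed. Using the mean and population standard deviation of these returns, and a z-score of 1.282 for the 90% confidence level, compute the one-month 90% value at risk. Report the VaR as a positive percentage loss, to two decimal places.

μ = (-3.7 − 0.7 − 3.1 + 4.1 + 4.5 − 0.5) / 6 = 0.60 / 6 = 0.1000%
Population std dev = √[61.0400 / 6] = 3.1896%
VaR = −(μ − z·σ) = −(0.1000 − 1.282 × 3.1896) = −(-3.9891) = 3.9891%

3.99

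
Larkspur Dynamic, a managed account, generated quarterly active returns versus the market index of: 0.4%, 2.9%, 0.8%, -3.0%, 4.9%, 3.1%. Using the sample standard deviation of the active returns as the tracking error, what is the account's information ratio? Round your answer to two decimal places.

μ = (0.4 + 2.9 + 0.8 − 3 + 4.9 + 3.1) / 6 = 1.5167%
Σ(r − μ)² = 38.0283; sample σ = √(38.0283/5) = 2.7578%
IR = μ / tracking error = 1.5167 / 2.7578 = 0.5500

0.55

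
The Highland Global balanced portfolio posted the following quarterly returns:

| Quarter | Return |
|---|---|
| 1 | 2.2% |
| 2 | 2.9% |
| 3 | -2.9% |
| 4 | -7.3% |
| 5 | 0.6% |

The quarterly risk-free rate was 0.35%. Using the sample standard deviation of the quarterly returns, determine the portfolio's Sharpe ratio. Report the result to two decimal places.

r̄ = (2.2 + 2.9 − 2.9 − 7.3 + 0.6) / 5 = -4.50 / 5 = -0.9000%
Sample std dev = √[71.2600 / 4] = 4.2208%
Sharpe = (r̄ − rf) / σ = (-0.9000 − 0.35) / 4.2208 = -1.2500 / 4.2208 = -0.2962

-0.30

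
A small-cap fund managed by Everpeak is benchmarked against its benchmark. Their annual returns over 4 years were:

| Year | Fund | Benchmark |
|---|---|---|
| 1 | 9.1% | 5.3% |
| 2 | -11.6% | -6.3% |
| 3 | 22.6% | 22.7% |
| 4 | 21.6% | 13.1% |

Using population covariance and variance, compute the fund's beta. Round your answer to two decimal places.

1.23

r̄p = 10.4250%,  r̄m = 8.7000%
Cov = Σ(rp − r̄p)(rm − r̄m) / 4 = 138.6250
Var(rm) = Σ(rm − r̄m)² / 4 = 112.9800
β = Cov / Var = 138.6250 / 112.9800 = 1.2270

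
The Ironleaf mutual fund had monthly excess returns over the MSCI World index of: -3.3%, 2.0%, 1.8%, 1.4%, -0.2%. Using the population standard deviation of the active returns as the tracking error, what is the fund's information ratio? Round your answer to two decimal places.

r̄ = (-3.3 + 2 + 1.8 + 1.4 − 0.2) / 5 = 1.70 / 5 = 0.3400%
Population std dev = √[19.5520 / 5] = 1.9775%
IR = r̄ / tracking error = 0.3400 / 1.9775 = 0.1719

0.17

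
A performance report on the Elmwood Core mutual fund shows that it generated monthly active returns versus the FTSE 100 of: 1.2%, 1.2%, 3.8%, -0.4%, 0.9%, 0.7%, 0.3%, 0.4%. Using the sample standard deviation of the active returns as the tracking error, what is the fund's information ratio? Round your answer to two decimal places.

Mean return r̄ = 8.10 / 8 = 1.0125%
Σ(r − r̄)² = (1.2 − 1.0125)² + (1.2 − 1.0125)² + … = 10.8288
σ = √[10.8288 / 7] = 1.2438%
IR = r̄ / tracking error = 1.0125 / 1.2438 = 0.8140

0.81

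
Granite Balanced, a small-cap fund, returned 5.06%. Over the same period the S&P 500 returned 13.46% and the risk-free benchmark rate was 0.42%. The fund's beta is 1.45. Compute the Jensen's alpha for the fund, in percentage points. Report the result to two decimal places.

-14.27

CAPM expected return = Rf + β(Rm − Rf) = 0.42% + 1.45 × (13.46% − 0.42%) = 0.42 + 1.45 × 13.04 = 19.3280%
Jensen's α = Rp − E[R] = 5.06% − 19.3280% = -14.2680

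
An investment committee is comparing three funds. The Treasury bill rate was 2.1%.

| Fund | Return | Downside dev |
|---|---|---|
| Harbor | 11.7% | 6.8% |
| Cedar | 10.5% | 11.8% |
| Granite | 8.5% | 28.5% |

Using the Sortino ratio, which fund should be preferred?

Harbor

Harbor: Sortino ratio = (11.7% − 2.1%) / 6.8% = 1.412
Cedar: Sortino ratio = (10.5% − 2.1%) / 11.8% = 0.712
Granite: Sortino ratio = (8.5% − 2.1%) / 28.5% = 0.225
Highest: Harbor (1.412).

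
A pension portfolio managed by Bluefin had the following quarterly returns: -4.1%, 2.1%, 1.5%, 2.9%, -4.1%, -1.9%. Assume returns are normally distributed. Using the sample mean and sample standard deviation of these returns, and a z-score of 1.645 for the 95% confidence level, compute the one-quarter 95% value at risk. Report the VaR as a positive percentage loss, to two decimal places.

5.81

Mean return r̄ = -3.60 / 6 = -0.6000%
Σ(r − r̄)² = 50.1400; sample σ = √(50.1400/5) = 3.1667%
VaR = −(r̄ − z·σ) = −(-0.6000 − 1.645 × 3.1667) = −(-5.8092) = 5.8092%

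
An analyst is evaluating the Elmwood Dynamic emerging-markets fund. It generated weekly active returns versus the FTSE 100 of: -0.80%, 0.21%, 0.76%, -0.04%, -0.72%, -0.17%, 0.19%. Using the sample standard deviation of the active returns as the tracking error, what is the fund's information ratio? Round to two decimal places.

-0.15

Mean return r̄ = -0.570 / 7 = -0.0814%
Sample std dev = √[1.8003 / 6] = 0.5478%
IR = r̄ / tracking error = -0.0814 / 0.5478 = -0.1486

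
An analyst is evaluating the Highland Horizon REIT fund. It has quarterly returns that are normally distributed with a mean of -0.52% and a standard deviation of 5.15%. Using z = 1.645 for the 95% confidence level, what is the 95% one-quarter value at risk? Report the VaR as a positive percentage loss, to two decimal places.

8.99

VaR (as % loss) = −(μ − z·σ) = −(-0.52% − 1.645 × 5.15%) = −(-8.99175%) = 8.99175%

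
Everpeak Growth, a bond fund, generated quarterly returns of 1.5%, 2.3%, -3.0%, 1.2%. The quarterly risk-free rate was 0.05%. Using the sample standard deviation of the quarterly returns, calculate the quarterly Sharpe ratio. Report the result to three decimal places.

0.189

r̄ = (1.5 + 2.3 − 3 + 1.2) / 4 = 2.00 / 4 = 0.5000%
Sample std dev = √[16.9800 / 3] = 2.3791%
Sharpe = (r̄ − rf) / σ = (0.5000 − 0.05) / 2.3791 = 0.4500 / 2.3791 = 0.1891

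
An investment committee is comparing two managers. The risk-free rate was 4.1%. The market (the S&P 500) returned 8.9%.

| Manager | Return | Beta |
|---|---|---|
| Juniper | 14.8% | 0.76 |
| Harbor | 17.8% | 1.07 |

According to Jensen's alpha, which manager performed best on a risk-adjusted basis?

Harbor

Juniper: α = 14.8% − [4.1% + 0.76 × (8.9% − 4.1%)] = 7.052
Harbor: α = 17.8% − [4.1% + 1.07 × (8.9% − 4.1%)] = 8.564
Highest: Harbor (8.564).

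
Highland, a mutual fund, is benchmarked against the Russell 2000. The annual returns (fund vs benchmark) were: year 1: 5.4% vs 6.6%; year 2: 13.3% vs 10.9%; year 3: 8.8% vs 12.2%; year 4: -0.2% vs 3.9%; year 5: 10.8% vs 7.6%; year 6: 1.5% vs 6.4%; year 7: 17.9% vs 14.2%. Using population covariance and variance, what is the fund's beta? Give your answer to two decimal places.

r̄p = 8.2143%,  r̄m = 8.8286%
Cov = Σ(rp − r̄p)(rm − r̄m) / 7 = 17.9153
Var(rm) = Σ(rm − r̄m)² / 7 = 11.5963
β = Cov / Var = 17.9153 / 11.5963 = 1.5449

1.54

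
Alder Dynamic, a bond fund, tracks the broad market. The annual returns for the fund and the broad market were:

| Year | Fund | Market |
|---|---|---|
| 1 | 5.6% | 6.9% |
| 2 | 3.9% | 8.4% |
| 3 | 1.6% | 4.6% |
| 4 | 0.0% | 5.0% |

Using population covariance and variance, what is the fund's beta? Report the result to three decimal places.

1.036

r̄p = 2.7750%,  r̄m = 6.2250%
Cov = Σ(rp − r̄p)(rm − r̄m) / 4 = 2.4156
Var(rm) = Σ(rm − r̄m)² / 4 = 2.3319
β = Cov / Var = 2.4156 / 2.3319 = 1.0359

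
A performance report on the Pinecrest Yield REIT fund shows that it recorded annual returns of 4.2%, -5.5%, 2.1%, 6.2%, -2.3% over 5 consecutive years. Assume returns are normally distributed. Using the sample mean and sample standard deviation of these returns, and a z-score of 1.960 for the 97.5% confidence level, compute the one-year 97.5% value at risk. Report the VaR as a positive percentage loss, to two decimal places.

8.44

μ = (4.2 − 5.5 + 2.1 + 6.2 − 2.3) / 5 = 4.70 / 5 = 0.9400%
Σ(r − μ)² = (4.2 − 0.9400)² + (-5.5 − 0.9400)² + (2.1 − 0.9400)² + … = 91.6120
sample σ = √(91.6120 / 4) = √22.9030 = 4.7857%
VaR = −(μ − z·σ) = −(0.9400 − 1.960 × 4.7857) = −(-8.4400) = 8.4400%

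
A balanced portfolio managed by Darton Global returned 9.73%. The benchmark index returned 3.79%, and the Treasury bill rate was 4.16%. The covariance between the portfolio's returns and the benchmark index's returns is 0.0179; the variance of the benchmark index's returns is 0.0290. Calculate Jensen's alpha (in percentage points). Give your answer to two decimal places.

β = Cov / Var = 0.0179 / 0.0290 = 0.6172
E[R] = Rf + β(Rm − Rf) = 4.16% + 0.6172 × (3.79% − 4.16%) = 3.9316%
α = Rp − E[R] = 9.73% − 3.9316% = 5.7984

5.80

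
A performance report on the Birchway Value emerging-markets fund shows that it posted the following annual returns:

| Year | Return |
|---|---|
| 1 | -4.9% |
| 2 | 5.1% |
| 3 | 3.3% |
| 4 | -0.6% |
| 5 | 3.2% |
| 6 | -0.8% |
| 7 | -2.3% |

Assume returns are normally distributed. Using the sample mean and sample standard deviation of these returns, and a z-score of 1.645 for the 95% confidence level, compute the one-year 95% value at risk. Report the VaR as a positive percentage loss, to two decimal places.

r̄ = (-4.9 + 5.1 + 3.3 − 0.6 + 3.2 − 0.8 − 2.3) / 7 = 3.00 / 7 = 0.4286%
Sample std dev = √[76.1543 / 6] = 3.5626%
VaR = −(r̄ − z·σ) = −(0.4286 − 1.645 × 3.5626) = −(-5.4319) = 5.4319%

5.43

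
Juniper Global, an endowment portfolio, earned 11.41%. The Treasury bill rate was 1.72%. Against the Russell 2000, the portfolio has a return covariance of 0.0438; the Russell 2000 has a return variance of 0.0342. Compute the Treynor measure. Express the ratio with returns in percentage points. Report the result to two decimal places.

7.57

β = Cov / Var = 0.0438 / 0.0342 = 1.2807
Treynor = (Rp − Rf) / β = (11.41% − 1.72%) / 1.2807 = 9.69 / 1.2807 = 7.5662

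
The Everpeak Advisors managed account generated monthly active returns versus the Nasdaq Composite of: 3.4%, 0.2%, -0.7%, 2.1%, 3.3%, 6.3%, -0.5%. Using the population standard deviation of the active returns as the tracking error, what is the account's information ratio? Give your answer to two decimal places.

r̄ = (3.4 + 0.2 − 0.7 + 2.1 + 3.3 + 6.3 − 0.5) / 7 = 2.0143%
Population σ = √[Σ(r − r̄)² / 7] = √[38.9286 / 7] = √5.5612 = 2.3582%
IR = r̄ / tracking error = 2.0143 / 2.3582 = 0.8542

0.85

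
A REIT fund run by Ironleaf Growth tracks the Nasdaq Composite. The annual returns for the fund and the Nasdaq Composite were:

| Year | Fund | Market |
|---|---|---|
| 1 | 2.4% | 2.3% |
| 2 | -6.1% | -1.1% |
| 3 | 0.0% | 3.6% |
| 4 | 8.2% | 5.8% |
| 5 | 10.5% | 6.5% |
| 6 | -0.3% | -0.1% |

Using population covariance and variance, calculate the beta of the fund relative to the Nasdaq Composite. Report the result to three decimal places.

r̄p = 2.4500%,  r̄m = 2.8333%
Cov = Σ(rp − r̄p)(rm − r̄m) / 6 = 14.4033
Var(rm) = Σ(rm − r̄m)² / 6 = 7.8656
β = Cov / Var = 14.4033 / 7.8656 = 1.8312

1.831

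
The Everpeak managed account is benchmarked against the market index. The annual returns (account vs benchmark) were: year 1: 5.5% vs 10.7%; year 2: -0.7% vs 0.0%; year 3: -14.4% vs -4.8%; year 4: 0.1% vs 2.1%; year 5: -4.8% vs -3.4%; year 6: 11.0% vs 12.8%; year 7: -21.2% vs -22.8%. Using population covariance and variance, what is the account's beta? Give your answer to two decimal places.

r̄p = -3.5000%,  r̄m = -0.7714%
Cov = Σ(rp − r̄p)(rm − r̄m) / 7 = 107.1086
Var(rm) = Σ(rm − r̄m)² / 7 = 119.0020
β = Cov / Var = 107.1086 / 119.0020 = 0.9001

0.90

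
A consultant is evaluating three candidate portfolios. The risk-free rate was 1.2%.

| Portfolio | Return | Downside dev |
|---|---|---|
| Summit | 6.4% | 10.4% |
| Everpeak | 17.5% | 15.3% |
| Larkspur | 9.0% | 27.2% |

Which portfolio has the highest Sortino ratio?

Summit: Sortino ratio = (6.4% − 1.2%) / 10.4% = 0.500
Everpeak: Sortino ratio = (17.5% − 1.2%) / 15.3% = 1.065
Larkspur: Sortino ratio = (9.0% − 1.2%) / 27.2% = 0.287
Highest: Everpeak (1.065).

Everpeak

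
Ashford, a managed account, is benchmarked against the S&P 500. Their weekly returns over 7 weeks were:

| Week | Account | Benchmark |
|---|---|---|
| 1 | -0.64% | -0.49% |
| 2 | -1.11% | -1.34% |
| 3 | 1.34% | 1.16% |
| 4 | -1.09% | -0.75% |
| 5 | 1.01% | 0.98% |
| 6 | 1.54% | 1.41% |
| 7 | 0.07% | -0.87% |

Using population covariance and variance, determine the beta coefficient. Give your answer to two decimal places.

0.95

r̄p = 0.1600%,  r̄m = 0.0143%
Cov = Σ(rp − r̄p)(rm − r̄m) / 7 = 1.0367
Var(rm) = Σ(rm − r̄m)² / 7 = 1.0925
β = Cov / Var = 1.0367 / 1.0925 = 0.9489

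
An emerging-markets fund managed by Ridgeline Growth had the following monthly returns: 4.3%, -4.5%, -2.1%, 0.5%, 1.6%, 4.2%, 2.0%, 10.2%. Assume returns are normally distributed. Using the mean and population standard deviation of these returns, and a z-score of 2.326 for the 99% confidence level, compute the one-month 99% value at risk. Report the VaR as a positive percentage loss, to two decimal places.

Mean return μ = 16.20 / 8 = 2.0250%
Population σ = √[Σ(r − μ)² / 8] = √[138.8350 / 8] = √17.3544 = 4.1659%
VaR = −(μ − z·σ) = −(2.0250 − 2.326 × 4.1659) = −(-7.6649) = 7.6649%

7.66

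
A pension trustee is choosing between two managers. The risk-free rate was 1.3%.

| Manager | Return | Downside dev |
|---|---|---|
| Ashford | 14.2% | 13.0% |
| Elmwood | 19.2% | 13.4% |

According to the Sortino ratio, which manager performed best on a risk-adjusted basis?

Ashford: Sortino ratio = (14.2% − 1.3%) / 13.0% = 0.992
Elmwood: Sortino ratio = (19.2% − 1.3%) / 13.4% = 1.336
Highest: Elmwood (1.336).

Elmwood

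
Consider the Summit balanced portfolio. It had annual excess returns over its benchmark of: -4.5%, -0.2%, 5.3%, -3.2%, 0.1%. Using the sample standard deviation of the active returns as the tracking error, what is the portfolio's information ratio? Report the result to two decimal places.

-0.13

μ = (-4.5 − 0.2 + 5.3 − 3.2 + 0.1) / 5 = -0.5000%
Σ(r − μ)² = (-4.5 − (-0.5000))² + (-0.2 − (-0.5000))² + (5.3 − (-0.5000))² + … = 57.3800
sample σ = √(57.3800 / 4) = √14.3450 = 3.7875%
IR = μ / tracking error = -0.5000 / 3.7875 = -0.1320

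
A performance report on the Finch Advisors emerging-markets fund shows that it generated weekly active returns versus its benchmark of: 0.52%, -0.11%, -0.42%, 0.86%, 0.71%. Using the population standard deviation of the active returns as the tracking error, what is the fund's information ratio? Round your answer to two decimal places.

0.63

r̄ = (0.52 − 0.11 − 0.42 + 0.86 + 0.71) / 5 = 0.3120%
Population σ = √[Σ(r − r̄)² / 5] = √[1.2159 / 5] = √0.2432 = 0.4932%
IR = r̄ / tracking error = 0.3120 / 0.4932 = 0.6326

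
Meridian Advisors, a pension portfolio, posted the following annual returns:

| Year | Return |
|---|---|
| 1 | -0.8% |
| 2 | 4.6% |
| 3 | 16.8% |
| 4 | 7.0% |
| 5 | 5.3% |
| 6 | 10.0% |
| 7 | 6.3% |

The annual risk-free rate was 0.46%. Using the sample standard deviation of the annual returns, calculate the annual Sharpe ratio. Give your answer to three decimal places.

1.216

r̄ = (-0.8 + 4.6 + 16.8 + 7 + 5.3 + 10 + 6.3) / 7 = 7.0286%
Sample std dev = √[175.0143 / 6] = 5.4008%
Sharpe = (r̄ − rf) / σ = (7.0286 − 0.46) / 5.4008 = 6.5686 / 5.4008 = 1.2162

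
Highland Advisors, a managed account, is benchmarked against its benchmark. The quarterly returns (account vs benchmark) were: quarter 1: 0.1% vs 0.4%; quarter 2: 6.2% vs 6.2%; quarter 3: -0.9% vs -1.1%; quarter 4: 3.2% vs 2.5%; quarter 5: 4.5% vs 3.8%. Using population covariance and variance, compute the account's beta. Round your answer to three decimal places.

1.031

r̄p = 2.6200%,  r̄m = 2.3600%
Cov = Σ(rp − r̄p)(rm − r̄m) / 5 = 6.7308
Var(rm) = Σ(rm − r̄m)² / 5 = 6.5304
β = Cov / Var = 6.7308 / 6.5304 = 1.0307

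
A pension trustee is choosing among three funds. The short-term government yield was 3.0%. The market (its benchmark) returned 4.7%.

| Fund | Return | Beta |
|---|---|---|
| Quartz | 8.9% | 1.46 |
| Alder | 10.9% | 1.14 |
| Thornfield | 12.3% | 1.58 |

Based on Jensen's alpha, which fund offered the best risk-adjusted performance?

Quartz: α = 8.9% − [3.0% + 1.46 × (4.7% − 3.0%)] = 3.418
Alder: α = 10.9% − [3.0% + 1.14 × (4.7% − 3.0%)] = 5.962
Thornfield: α = 12.3% − [3.0% + 1.58 × (4.7% − 3.0%)] = 6.614
Highest: Thornfield (6.614).

Thornfield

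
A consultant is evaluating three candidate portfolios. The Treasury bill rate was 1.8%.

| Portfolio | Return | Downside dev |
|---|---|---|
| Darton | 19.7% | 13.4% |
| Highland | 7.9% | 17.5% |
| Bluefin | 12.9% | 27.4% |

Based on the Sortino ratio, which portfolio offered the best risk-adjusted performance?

Darton

Darton: Sortino ratio = (19.7% − 1.8%) / 13.4% = 1.336
Highland: Sortino ratio = (7.9% − 1.8%) / 17.5% = 0.349
Bluefin: Sortino ratio = (12.9% − 1.8%) / 27.4% = 0.405
Highest: Darton (1.336).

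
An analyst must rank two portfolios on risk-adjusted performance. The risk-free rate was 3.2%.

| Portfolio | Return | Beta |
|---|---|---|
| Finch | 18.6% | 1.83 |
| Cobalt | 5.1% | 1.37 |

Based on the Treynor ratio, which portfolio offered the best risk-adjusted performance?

Finch: Treynor = (18.6% − 3.2%) / 1.83 = 8.415
Cobalt: Treynor = (5.1% − 3.2%) / 1.37 = 1.387
Highest: Finch (8.415).

Finch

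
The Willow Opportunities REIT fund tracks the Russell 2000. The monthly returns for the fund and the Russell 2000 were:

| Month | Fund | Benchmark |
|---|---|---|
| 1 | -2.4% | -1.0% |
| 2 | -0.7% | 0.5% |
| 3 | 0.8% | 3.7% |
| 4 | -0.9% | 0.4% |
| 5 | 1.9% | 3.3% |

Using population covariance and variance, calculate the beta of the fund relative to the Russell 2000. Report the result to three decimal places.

0.772

r̄p = -0.2600%,  r̄m = 1.3800%
Cov = Σ(rp − r̄p)(rm − r̄m) / 5 = 2.5428
Var(rm) = Σ(rm − r̄m)² / 5 = 3.2936
β = Cov / Var = 2.5428 / 3.2936 = 0.7720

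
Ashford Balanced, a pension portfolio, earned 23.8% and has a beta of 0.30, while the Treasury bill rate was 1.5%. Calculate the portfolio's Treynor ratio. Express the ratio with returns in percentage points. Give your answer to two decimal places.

74.33

Treynor = (Rp − Rf) / β = (23.8% − 1.5%) / 0.30 = 22.30 / 0.30 = 74.3333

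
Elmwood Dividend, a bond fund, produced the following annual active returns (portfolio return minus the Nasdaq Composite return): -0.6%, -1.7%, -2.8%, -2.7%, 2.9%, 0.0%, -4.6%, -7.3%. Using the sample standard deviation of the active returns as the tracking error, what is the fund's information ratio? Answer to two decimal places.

-0.68

Mean return r̄ = -16.80 / 8 = -2.1000%
Σ(r − r̄)² = (-0.6 − (-2.1000))² + (-1.7 − (-2.1000))² + … = 65.9600
sample σ = √(65.9600 / 7) = √9.4229 = 3.0697%
IR = r̄ / tracking error = -2.1000 / 3.0697 = -0.6841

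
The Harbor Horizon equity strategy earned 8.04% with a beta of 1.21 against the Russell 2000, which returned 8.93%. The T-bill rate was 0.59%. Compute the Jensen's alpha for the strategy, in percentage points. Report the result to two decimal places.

-2.64

CAPM expected return = Rf + β(Rm − Rf) = 0.59% + 1.21 × (8.93% − 0.59%) = 0.59 + 1.21 × 8.34 = 10.6814%
Jensen's α = Rp − E[R] = 8.04% − 10.6814% = -2.6414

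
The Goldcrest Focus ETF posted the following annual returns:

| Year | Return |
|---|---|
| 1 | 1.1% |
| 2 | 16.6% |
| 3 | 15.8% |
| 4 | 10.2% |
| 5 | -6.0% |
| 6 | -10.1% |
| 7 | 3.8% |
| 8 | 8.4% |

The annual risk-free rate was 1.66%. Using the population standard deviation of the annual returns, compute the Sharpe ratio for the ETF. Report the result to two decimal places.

r̄ = (1.1 + 16.6 + 15.8 + 10.2 − 6 − 10.1 + 3.8 + 8.4) / 8 = 39.80 / 8 = 4.9750%
Σ(r − r̄)² = (1.1 − 4.9750)² + (16.6 − 4.9750)² + … = 655.4550
σ = √[655.4550 / 8] = 9.0516%
Sharpe = (r̄ − rf) / σ = (4.9750 − 1.66) / 9.0516 = 3.3150 / 9.0516 = 0.3662

0.37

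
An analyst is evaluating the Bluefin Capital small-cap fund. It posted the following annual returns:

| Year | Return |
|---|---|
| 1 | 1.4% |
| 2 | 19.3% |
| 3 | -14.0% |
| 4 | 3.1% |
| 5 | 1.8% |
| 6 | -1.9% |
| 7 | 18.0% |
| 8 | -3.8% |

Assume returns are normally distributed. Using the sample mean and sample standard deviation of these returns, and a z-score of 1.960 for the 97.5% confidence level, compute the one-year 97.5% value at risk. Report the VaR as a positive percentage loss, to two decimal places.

18.66

r̄ = (1.4 + 19.3 − 14 + 3.1 + 1.8 − 1.9 + 18 − 3.8) / 8 = 23.90 / 8 = 2.9875%
Sample std dev = √[853.9488 / 7] = 11.0450%
VaR = −(r̄ − z·σ) = −(2.9875 − 1.960 × 11.0450) = −(-18.6607) = 18.6607%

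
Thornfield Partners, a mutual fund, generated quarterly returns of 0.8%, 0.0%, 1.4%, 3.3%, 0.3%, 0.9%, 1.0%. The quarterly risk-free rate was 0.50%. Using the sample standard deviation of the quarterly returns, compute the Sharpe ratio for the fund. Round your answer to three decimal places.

0.559

μ = (0.8 + 0 + 1.4 + 3.3 + 0.3 + 0.9 + 1) / 7 = 7.70 / 7 = 1.1000%
Σ(r − μ)² = (0.8 − 1.1000)² + (0 − 1.1000)² + … = 6.9200
sample σ = √(6.9200 / 6) = √1.1533 = 1.0739%
Sharpe = (μ − rf) / σ = (1.1000 − 0.5) / 1.0739 = 0.6000 / 1.0739 = 0.5587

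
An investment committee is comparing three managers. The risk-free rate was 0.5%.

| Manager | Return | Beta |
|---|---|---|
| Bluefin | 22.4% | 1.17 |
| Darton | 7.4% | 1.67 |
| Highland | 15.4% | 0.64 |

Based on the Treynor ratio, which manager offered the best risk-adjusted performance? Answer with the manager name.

Bluefin: Treynor = (22.4% − 0.5%) / 1.17 = 18.718
Darton: Treynor = (7.4% − 0.5%) / 1.67 = 4.132
Highland: Treynor = (15.4% − 0.5%) / 0.64 = 23.281
Highest: Highland (23.281).

Highland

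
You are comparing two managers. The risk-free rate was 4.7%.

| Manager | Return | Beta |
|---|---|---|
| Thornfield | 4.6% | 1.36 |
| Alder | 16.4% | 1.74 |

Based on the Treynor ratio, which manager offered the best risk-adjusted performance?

Alder

Thornfield: Treynor = (4.6% − 4.7%) / 1.36 = -0.074
Alder: Treynor = (16.4% − 4.7%) / 1.74 = 6.724
Highest: Alder (6.724).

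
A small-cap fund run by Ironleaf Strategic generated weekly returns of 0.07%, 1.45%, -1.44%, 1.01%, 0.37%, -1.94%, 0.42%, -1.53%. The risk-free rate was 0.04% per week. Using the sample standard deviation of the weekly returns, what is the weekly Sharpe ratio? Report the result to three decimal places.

-0.188

r̄ = (0.07 + 1.45 − 1.44 + 1.01 + 0.37 − 1.94 + 0.42 − 1.53) / 8 = -1.590 / 8 = -0.1988%
Σ(r − r̄)² = 11.3029; sample σ = √(11.3029/7) = 1.2707%
Sharpe = (r̄ − rf) / σ = (-0.1988 − 0.04) / 1.2707 = -0.2388 / 1.2707 = -0.1879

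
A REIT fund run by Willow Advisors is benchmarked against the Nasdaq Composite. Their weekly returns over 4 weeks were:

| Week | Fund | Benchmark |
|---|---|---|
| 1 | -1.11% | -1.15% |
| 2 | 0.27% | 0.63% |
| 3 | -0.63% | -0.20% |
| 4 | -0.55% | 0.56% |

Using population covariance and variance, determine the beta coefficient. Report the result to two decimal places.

0.57

r̄p = -0.5050%,  r̄m = -0.0400%
Cov = Σ(rp − r̄p)(rm − r̄m) / 4 = 0.2960
Var(rm) = Σ(rm − r̄m)² / 4 = 0.5167
β = Cov / Var = 0.2960 / 0.5167 = 0.5729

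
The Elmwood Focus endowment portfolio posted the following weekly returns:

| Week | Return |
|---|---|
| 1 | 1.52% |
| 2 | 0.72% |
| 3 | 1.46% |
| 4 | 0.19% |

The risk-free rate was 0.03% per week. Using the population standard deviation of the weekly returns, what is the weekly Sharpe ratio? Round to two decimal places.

μ = (1.52 + 0.72 + 1.46 + 0.19) / 4 = 0.9725%
Σ(r − μ)² = (1.52 − 0.9725)² + (0.72 − 0.9725)² + (1.46 − 0.9725)² + … = 1.2135
σ = √[1.2135 / 4] = 0.5508%
Sharpe = (μ − rf) / σ = (0.9725 − 0.03) / 0.5508 = 0.9425 / 0.5508 = 1.7111

1.71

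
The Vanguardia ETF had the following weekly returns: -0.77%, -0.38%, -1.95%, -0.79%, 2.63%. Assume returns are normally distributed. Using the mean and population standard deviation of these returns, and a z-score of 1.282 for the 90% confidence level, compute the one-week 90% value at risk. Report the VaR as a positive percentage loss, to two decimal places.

2.22

Mean return r̄ = -1.260 / 5 = -0.2520%
Σ(r − r̄)² = 11.7633; population σ = √(11.7633/5) = 1.5338%
VaR = −(r̄ − z·σ) = −(-0.2520 − 1.282 × 1.5338) = −(-2.2183) = 2.2183%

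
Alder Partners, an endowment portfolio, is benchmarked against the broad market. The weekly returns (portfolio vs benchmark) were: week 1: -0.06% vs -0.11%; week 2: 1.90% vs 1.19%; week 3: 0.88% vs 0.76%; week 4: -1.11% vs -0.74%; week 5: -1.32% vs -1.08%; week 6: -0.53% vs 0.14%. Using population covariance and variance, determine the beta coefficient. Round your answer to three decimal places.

r̄p = -0.0400%,  r̄m = 0.0267%
Cov = Σ(rp − r̄p)(rm − r̄m) / 6 = 0.8526
Var(rm) = Σ(rm − r̄m)² / 6 = 0.6225
β = Cov / Var = 0.8526 / 0.6225 = 1.3696

1.370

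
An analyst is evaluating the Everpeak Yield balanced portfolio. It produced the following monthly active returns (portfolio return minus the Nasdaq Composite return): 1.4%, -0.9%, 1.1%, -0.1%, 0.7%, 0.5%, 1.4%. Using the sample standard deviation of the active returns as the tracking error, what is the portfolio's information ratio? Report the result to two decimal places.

r̄ = (1.4 − 0.9 + 1.1 − 0.1 + 0.7 + 0.5 + 1.4) / 7 = 4.10 / 7 = 0.5857%
Σ(r − r̄)² = 4.2886; sample σ = √(4.2886/6) = 0.8454%
IR = r̄ / tracking error = 0.5857 / 0.8454 = 0.6928

0.69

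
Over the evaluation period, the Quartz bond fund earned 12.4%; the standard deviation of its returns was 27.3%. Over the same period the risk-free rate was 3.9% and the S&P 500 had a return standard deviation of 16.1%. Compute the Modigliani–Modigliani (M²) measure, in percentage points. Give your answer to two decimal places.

8.91

Sharpe = (Rp − Rf) / σp = (12.4% − 3.9%) / 27.3% = 0.3114
M² = Rf + Sharpe × σm = 3.9% + 0.3114 × 16.1% = 8.9135%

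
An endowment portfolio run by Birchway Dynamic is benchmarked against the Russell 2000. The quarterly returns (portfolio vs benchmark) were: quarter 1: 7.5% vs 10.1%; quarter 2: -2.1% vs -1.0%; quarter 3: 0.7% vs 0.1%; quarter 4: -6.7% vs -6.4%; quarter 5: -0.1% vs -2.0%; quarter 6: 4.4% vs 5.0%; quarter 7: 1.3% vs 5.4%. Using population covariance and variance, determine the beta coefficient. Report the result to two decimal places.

r̄p = 0.7143%,  r̄m = 1.6000%
Cov = Σ(rp − r̄p)(rm − r̄m) / 7 = 20.2886
Var(rm) = Σ(rm − r̄m)² / 7 = 26.3171
β = Cov / Var = 20.2886 / 26.3171 = 0.7709

0.77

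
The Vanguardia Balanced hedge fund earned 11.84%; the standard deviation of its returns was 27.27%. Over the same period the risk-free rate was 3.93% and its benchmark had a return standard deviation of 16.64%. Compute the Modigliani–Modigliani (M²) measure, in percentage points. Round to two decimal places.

Sharpe = (Rp − Rf) / σp = (11.84% − 3.93%) / 27.27% = 0.2901
M² = Rf + Sharpe × σm = 3.93% + 0.2901 × 16.64% = 8.7573%

8.76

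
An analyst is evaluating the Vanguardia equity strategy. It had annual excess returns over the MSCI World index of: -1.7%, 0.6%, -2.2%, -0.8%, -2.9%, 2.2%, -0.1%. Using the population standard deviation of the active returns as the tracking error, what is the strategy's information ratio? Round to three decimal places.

-0.430

r̄ = (-1.7 + 0.6 − 2.2 − 0.8 − 2.9 + 2.2 − 0.1) / 7 = -0.7000%
Σ(r − r̄)² = 18.5600; population σ = √(18.5600/7) = 1.6283%
IR = r̄ / tracking error = -0.7000 / 1.6283 = -0.4299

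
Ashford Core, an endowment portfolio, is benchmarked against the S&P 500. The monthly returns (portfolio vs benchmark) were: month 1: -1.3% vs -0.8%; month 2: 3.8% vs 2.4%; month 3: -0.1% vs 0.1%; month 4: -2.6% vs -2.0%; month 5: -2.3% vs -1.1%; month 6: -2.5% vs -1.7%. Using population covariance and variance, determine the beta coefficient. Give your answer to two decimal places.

r̄p = -0.8333%,  r̄m = -0.5167%
Cov = Σ(rp − r̄p)(rm − r̄m) / 6 = 3.2578
Var(rm) = Σ(rm − r̄m)² / 6 = 2.1514
β = Cov / Var = 3.2578 / 2.1514 = 1.5143

1.51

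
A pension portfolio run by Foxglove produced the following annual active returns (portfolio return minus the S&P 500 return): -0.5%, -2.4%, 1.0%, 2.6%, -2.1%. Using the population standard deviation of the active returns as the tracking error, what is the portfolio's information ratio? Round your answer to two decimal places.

-0.15

r̄ = (-0.5 − 2.4 + 1 + 2.6 − 2.1) / 5 = -0.2800%
Σ(r − r̄)² = (-0.5 − (-0.2800))² + (-2.4 − (-0.2800))² + (1 − (-0.2800))² + … = 17.7880
σ = √[17.7880 / 5] = 1.8862%
IR = r̄ / tracking error = -0.2800 / 1.8862 = -0.1484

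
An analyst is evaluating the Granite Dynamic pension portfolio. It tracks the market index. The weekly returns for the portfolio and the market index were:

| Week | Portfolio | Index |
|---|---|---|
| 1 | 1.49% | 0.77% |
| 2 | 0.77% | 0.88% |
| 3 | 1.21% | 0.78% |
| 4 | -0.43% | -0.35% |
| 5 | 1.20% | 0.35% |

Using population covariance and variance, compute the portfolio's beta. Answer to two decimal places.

1.23

r̄p = 0.8480%,  r̄m = 0.4860%
Cov = Σ(rp − r̄p)(rm − r̄m) / 5 = 0.2557
Var(rm) = Σ(rm − r̄m)² / 5 = 0.2079
β = Cov / Var = 0.2557 / 0.2079 = 1.2299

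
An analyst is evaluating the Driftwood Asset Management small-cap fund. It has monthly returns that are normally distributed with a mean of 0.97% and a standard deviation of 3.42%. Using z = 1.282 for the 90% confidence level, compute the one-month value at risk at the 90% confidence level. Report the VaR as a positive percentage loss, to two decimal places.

3.41

VaR (as % loss) = −(μ − z·σ) = −(0.97% − 1.282 × 3.42%) = −(-3.41444%) = 3.41444%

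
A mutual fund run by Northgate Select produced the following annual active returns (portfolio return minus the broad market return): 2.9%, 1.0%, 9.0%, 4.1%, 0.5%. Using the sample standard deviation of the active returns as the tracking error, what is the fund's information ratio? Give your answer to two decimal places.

r̄ = (2.9 + 1 + 9 + 4.1 + 0.5) / 5 = 3.5000%
Sample std dev = √[46.2200 / 4] = 3.3993%
IR = r̄ / tracking error = 3.5000 / 3.3993 = 1.0296

1.03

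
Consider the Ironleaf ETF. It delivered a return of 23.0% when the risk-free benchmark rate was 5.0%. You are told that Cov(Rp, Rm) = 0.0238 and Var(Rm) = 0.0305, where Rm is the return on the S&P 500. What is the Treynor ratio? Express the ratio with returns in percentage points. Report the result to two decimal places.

23.07

β = Cov / Var = 0.0238 / 0.0305 = 0.7803
Treynor = (Rp − Rf) / β = (23.0% − 5.0%) / 0.7803 = 18.00 / 0.7803 = 23.0681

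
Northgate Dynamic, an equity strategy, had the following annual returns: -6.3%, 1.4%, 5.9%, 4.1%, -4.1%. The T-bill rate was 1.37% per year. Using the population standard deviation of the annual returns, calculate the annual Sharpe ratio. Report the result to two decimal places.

-0.25

Mean return r̄ = 1.00 / 5 = 0.2000%
Population σ = √[Σ(r − r̄)² / 5] = √[109.8800 / 5] = √21.9760 = 4.6879%
Sharpe = (r̄ − rf) / σ = (0.2000 − 1.37) / 4.6879 = -1.1700 / 4.6879 = -0.2496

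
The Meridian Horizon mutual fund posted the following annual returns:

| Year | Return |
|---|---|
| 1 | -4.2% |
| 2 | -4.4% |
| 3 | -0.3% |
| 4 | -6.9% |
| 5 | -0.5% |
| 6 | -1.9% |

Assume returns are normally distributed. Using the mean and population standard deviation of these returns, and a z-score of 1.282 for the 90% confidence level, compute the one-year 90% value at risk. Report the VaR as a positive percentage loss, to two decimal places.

6.06

Mean return r̄ = -18.20 / 6 = -3.0333%
Σ(r − r̄)² = (-4.2 − (-3.0333))² + (-4.4 − (-3.0333))² + … = 33.3533
σ = √[33.3533 / 6] = 2.3577%
VaR = −(r̄ − z·σ) = −(-3.0333 − 1.282 × 2.3577) = −(-6.0559) = 6.0559%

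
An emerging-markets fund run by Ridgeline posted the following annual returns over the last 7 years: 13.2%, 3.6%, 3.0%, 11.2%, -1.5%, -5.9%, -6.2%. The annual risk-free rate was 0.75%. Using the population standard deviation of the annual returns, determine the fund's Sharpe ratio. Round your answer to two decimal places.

r̄ = (13.2 + 3.6 + 3 + 11.2 − 1.5 − 5.9 − 6.2) / 7 = 17.40 / 7 = 2.4857%
Σ(r − r̄)² = 353.8886; population σ = √(353.8886/7) = 7.1102%
Sharpe = (r̄ − rf) / σ = (2.4857 − 0.75) / 7.1102 = 1.7357 / 7.1102 = 0.2441

0.24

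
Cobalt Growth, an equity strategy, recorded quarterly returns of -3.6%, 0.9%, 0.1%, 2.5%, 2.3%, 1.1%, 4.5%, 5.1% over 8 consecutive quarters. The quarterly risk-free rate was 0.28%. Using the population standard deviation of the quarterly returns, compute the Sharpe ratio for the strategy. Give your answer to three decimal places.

0.523

r̄ = (-3.6 + 0.9 + 0.1 + 2.5 + 2.3 + 1.1 + 4.5 + 5.1) / 8 = 1.6125%
Population std dev = √[51.9888 / 8] = 2.5492%
Sharpe = (r̄ − rf) / σ = (1.6125 − 0.28) / 2.5492 = 1.3325 / 2.5492 = 0.5227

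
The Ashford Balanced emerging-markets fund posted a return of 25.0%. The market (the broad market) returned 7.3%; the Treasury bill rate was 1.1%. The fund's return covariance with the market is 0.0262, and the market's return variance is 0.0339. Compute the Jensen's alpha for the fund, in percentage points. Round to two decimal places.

19.11

β = Cov / Var = 0.0262 / 0.0339 = 0.7729
E[R] = Rf + β(Rm − Rf) = 1.1% + 0.7729 × (7.3% − 1.1%) = 5.8920%
α = Rp − E[R] = 25.0% − 5.8920% = 19.1080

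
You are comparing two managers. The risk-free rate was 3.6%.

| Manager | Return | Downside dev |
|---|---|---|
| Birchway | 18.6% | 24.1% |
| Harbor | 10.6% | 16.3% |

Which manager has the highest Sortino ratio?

Birchway: Sortino ratio = (18.6% − 3.6%) / 24.1% = 0.622
Harbor: Sortino ratio = (10.6% − 3.6%) / 16.3% = 0.429
Highest: Birchway (0.622).

Birchway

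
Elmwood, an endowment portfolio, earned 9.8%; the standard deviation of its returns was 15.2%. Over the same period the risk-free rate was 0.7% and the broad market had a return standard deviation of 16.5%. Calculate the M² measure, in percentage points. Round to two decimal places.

Sharpe = (Rp − Rf) / σp = (9.8% − 0.7%) / 15.2% = 0.5987
M² = Rf + Sharpe × σm = 0.7% + 0.5987 × 16.5% = 10.5786%

10.58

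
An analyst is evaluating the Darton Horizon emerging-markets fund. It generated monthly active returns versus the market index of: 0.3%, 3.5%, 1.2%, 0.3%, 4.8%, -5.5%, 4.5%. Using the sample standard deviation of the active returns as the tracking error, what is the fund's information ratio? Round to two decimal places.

μ = (0.3 + 3.5 + 1.2 + 0.3 + 4.8 − 5.5 + 4.5) / 7 = 9.10 / 7 = 1.3000%
Σ(r − μ)² = 75.5800; sample σ = √(75.5800/6) = 3.5492%
IR = μ / tracking error = 1.3000 / 3.5492 = 0.3663

0.37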